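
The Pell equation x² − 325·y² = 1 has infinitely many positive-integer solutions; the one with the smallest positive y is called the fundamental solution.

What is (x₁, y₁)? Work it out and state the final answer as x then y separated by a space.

649 36

√325 → a₀=18, period (36); ℓ=1 odd so k=1
i=0: a=18 ⇒ p=18, q=1
i=1: a=36 ⇒ p=649, q=36
fundamental: x₁=649, y₁=36  (since 421201 − 325·1296 = 1)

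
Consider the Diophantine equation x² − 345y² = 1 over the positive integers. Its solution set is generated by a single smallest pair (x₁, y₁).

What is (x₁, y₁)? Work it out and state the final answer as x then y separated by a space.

d=345: √d = [18; 1,1,2,1,6,1,2,1,1,36] (ℓ=10, even), read p_9/q_9
a_0=18:  p_0=18·1+0=18,  q_0=18·0+1=1
…
a_7=2:  p_7=2·1003+873=2879,  q_7=2·54+47=155
a_8=1:  p_8=1·2879+1003=3882,  q_8=1·155+54=209
a_9=1:  p_9=1·3882+2879=6761,  q_9=1·209+155=364
fundamental: x₁=6761, y₁=364  (since 45711121 − 345·132496 = 1)

6761 364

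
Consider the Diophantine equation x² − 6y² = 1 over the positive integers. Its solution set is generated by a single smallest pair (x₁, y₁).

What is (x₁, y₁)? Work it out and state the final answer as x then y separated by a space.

5 2

√6 = [2; 2,4, …], period ℓ=2 (even) → k=1
k=0  a_k=2  p_k/q_k = 2/1
k=1  a_k=2  p_k/q_k = 5/2
fundamental: x₁=5, y₁=2  (since 25 − 6·4 = 1)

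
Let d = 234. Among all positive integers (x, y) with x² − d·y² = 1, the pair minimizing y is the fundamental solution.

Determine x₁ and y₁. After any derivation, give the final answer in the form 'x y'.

d=234: √d = [15; 3,2,1,2,1,2,3,30] (ℓ=8, even), read p_7/q_7
i=0: a=15 ⇒ p=15, q=1
i=1: a=3 ⇒ p=46, q=3
…
i=5: a=1 ⇒ p=566, q=37
i=6: a=2 ⇒ p=1545, q=101
i=7: a=3 ⇒ p=5201, q=340
(x₁, y₁) = (5201, 340);  5201² − 234·340² = 1 ✓

5201 340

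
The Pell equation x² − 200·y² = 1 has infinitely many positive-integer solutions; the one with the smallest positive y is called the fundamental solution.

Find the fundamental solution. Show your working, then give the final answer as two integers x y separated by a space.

99 7

√200 = [14; 7,28, …], period ℓ=2 (even) → k=1
step 0: (14, 1)  from 14·(1,0) + (0,1)
step 1: (99, 7)  from 7·(14,1) + (1,0)
fundamental: x₁=99, y₁=7  (since 9801 − 200·49 = 1)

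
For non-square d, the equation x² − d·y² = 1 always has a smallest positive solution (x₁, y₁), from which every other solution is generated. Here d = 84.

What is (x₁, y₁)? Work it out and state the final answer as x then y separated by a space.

√84 → a₀=9, period (6,18); ℓ=2 even so k=1
a_0=9:  p_0=9·1+0=9,  q_0=9·0+1=1
a_1=6:  p_1=6·9+1=55,  q_1=6·1+0=6
(x₁, y₁) = (55, 6);  55² − 84·6² = 1 ✓

55 6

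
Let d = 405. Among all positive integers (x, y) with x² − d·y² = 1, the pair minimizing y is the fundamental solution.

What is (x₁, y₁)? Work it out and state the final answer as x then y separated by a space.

161 8

d=405: √d = [20; 8,40] (ℓ=2, even), read p_1/q_1
a_0=20:  p_0=20·1+0=20,  q_0=20·0+1=1
a_1=8:  p_1=8·20+1=161,  q_1=8·1+0=8
→ (161, 8).  Check: 161²=25921, 405·8²=25920, difference 1.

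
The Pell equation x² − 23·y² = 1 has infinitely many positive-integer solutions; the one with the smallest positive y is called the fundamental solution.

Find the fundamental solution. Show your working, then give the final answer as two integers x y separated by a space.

24 5

√23 → a₀=4, period (1,3,1,8); ℓ=4 even so k=3
step 0: (4, 1)  from 4·(1,0) + (0,1)
…
step 2: (19, 4)  from 3·(5,1) + (4,1)
step 3: (24, 5)  from 1·(19,4) + (5,1)
→ (24, 5).  Check: 24²=576, 23·5²=575, difference 1.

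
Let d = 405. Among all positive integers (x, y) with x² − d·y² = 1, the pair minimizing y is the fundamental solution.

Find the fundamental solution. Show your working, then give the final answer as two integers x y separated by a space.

161 8

√405 = [20; 8,40, …], period ℓ=2 (even) → k=1
k=0  a_k=20  p_k/q_k = 20/1
k=1  a_k=8  p_k/q_k = 161/8
→ (161, 8).  Check: 161²=25921, 405·8²=25920, difference 1.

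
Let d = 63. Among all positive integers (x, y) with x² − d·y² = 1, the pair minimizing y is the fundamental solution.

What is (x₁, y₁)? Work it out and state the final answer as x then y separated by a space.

√63 → a₀=7, period (1,14); ℓ=2 even so k=1
a_0=7:  p_0=7·1+0=7,  q_0=7·0+1=1
a_1=1:  p_1=1·7+1=8,  q_1=1·1+0=1
→ (8, 1).  Check: 8²=64, 63·1²=63, difference 1.

8 1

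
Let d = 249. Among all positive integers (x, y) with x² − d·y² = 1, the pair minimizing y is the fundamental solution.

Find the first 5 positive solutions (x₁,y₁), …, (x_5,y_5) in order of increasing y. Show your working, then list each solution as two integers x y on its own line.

8553815 542076
146335502108449 9273635639880
2503453625935556812055 158649927281879742324
42828158354663763449114371201 2714124255465295062538692240
732688286712993936041346554632551575 46432233536525587120811525646048876

√249 = [15; 1,3,1,1,5,…,3,1,30, …], period ℓ=16 (even) → k=15
a_0=15:  p_0=15·1+0=15,  q_0=15·0+1=1
…
a_3=1:  p_3=1·63+16=79,  q_3=1·4+1=5
a_4=1:  p_4=1·79+63=142,  q_4=1·5+4=9
a_5=5:  p_5=5·142+79=789,  q_5=5·9+5=50
…
a_9=3:  p_9=3·36751+3582=113835,  q_9=3·2329+227=7214
…
a_11=5:  p_11=5·150586+113835=866765,  q_11=5·9543+7214=54929
…
a_14=3:  p_14=3·1884116+1017351=6669699,  q_14=3·119401+64472=422675
a_15=1:  p_15=1·6669699+1884116=8553815,  q_15=1·422675+119401=542076
fundamental: x₁=8553815, y₁=542076  (since 73167751054225 − 249·293846389776 = 1)
n=2: (8553815,542076)∘(8553815,542076) = (8553815·8553815+249·542076·542076, 8553815·542076+542076·8553815) = (146335502108449,9273635639880)
n=3: (146335502108449,9273635639880)∘(8553815,542076) = (8553815·146335502108449+249·542076·9273635639880, 8553815·9273635639880+542076·146335502108449) = (2503453625935556812055,158649927281879742324)
n=4: (2503453625935556812055,158649927281879742324)∘(8553815,542076) = (8553815·2503453625935556812055+249·542076·158649927281879742324, 8553815·158649927281879742324+542076·2503453625935556812055) = (42828158354663763449114371201,2714124255465295062538692240)
n=5: (42828158354663763449114371201,2714124255465295062538692240)∘(8553815,542076) = (8553815·42828158354663763449114371201+249·542076·2714124255465295062538692240, 8553815·2714124255465295062538692240+542076·42828158354663763449114371201) = (732688286712993936041346554632551575,46432233536525587120811525646048876)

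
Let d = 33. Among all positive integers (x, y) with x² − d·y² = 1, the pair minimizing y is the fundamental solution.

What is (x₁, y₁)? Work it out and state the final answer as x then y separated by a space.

23 4

[5; 1,2,1,10] for √33; ℓ=4 ⇒ convergent index 3
i=0: a=5 ⇒ p=5, q=1
i=1: a=1 ⇒ p=6, q=1
i=2: a=2 ⇒ p=17, q=3
i=3: a=1 ⇒ p=23, q=4
(x₁, y₁) = (23, 4);  23² − 33·4² = 1 ✓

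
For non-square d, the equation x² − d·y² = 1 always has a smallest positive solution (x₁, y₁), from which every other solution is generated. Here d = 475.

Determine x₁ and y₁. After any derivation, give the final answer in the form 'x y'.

[21; 1,3,1,6,2,6,1,3,1,42] for √475; ℓ=10 ⇒ convergent index 9
k=0  a_k=21  p_k/q_k = 21/1
…
k=2  a_k=3  p_k/q_k = 87/4
k=3  a_k=1  p_k/q_k = 109/5
k=4  a_k=6  p_k/q_k = 741/34
k=5  a_k=2  p_k/q_k = 1591/73
k=6  a_k=6  p_k/q_k = 10287/472
k=7  a_k=1  p_k/q_k = 11878/545
k=8  a_k=3  p_k/q_k = 45921/2107
k=9  a_k=1  p_k/q_k = 57799/2652
fundamental: x₁=57799, y₁=2652  (since 3340724401 − 475·7033104 = 1)

57799 2652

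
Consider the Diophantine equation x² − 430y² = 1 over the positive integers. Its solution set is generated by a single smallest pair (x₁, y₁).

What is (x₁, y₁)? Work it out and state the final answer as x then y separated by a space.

2862251 138030

√430 = [20; 1,2,1,3,1,…,2,1,40, …], period ℓ=14 (even) → k=13
k=0  a_k=20  p_k/q_k = 20/1
…
k=6  a_k=6  p_k/q_k = 2675/129
…
k=8  a_k=6  p_k/q_k = 133439/6435
…
k=10  a_k=3  p_k/q_k = 599138/28893
k=11  a_k=1  p_k/q_k = 754371/36379
k=12  a_k=2  p_k/q_k = 2107880/101651
k=13  a_k=1  p_k/q_k = 2862251/138030
(x₁, y₁) = (2862251, 138030);  2862251² − 430·138030² = 1 ✓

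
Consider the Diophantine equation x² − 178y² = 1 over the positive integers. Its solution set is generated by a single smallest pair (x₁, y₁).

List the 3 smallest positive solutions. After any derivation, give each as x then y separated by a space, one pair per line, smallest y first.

1601 120
5126401 384240
16414734401 1230336360

d=178: √d = [13; 2,1,12,1,2,26] (ℓ=6, even), read p_5/q_5
k=0  a_k=13  p_k/q_k = 13/1
…
k=2  a_k=1  p_k/q_k = 40/3
k=3  a_k=12  p_k/q_k = 507/38
k=4  a_k=1  p_k/q_k = 547/41
k=5  a_k=2  p_k/q_k = 1601/120
→ (1601, 120).  Check: 1601²=2563201, 178·120²=2563200, difference 1.
n=2: (1601,120)∘(1601,120) = (1601·1601+178·120·120, 1601·120+120·1601) = (5126401,384240)
n=3: (5126401,384240)∘(1601,120) = (1601·5126401+178·120·384240, 1601·384240+120·5126401) = (16414734401,1230336360)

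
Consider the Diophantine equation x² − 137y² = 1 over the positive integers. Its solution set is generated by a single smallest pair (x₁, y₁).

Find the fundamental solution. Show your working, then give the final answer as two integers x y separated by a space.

6083073 519712

√137 → a₀=11, period (1,2,2,1,1,2,2,1,22); ℓ=9 odd so k=17
step 0: (11, 1)  from 11·(1,0) + (0,1)
…
step 2: (35, 3)  from 2·(12,1) + (11,1)
step 3: (82, 7)  from 2·(35,3) + (12,1)
…
step 5: (199, 17)  from 1·(117,10) + (82,7)
…
step 9: (39597, 3383)  from 22·(1744,149) + (1229,105)
step 10: (41341, 3532)  from 1·(39597,3383) + (1744,149)
…
step 12: (285899, 24426)  from 2·(122279,10447) + (41341,3532)
step 13: (408178, 34873)  from 1·(285899,24426) + (122279,10447)
…
step 16: (4286741, 366241)  from 2·(1796332,153471) + (694077,59299)
step 17: (6083073, 519712)  from 1·(4286741,366241) + (1796332,153471)
(x₁, y₁) = (6083073, 519712);  6083073² − 137·519712² = 1 ✓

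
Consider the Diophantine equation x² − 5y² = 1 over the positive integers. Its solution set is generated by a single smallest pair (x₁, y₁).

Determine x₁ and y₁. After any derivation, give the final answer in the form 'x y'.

9 4

√5 = [2; 4, …], period ℓ=1 (odd) → k=1
step 0: (2, 1)  from 2·(1,0) + (0,1)
step 1: (9, 4)  from 4·(2,1) + (1,0)
→ (9, 4).  Check: 9²=81, 5·4²=80, difference 1.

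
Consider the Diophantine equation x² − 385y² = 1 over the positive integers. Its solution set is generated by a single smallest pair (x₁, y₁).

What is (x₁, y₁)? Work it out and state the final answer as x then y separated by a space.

95831 4884

√385 → a₀=19, period (1,1,1,1,1,…,1,1,38); ℓ=16 even so k=15
a_0=19:  p_0=19·1+0=19,  q_0=19·0+1=1
…
a_3=1:  p_3=1·39+20=59,  q_3=1·2+1=3
a_4=1:  p_4=1·59+39=98,  q_4=1·3+2=5
…
a_9=1:  p_9=1·2021+726=2747,  q_9=1·103+37=140
…
a_13=1:  p_13=1·23271+13009=36280,  q_13=1·1186+663=1849
a_14=1:  p_14=1·36280+23271=59551,  q_14=1·1849+1186=3035
a_15=1:  p_15=1·59551+36280=95831,  q_15=1·3035+1849=4884
→ (95831, 4884).  Check: 95831²=9183580561, 385·4884²=9183580560, difference 1.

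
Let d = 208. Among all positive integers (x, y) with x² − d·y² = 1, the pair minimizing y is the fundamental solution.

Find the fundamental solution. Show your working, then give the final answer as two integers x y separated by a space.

649 45

d=208: √d = [14; 2,2,1,2,2,28] (ℓ=6, even), read p_5/q_5
step 0: (14, 1)  from 14·(1,0) + (0,1)
step 1: (29, 2)  from 2·(14,1) + (1,0)
step 2: (72, 5)  from 2·(29,2) + (14,1)
…
step 4: (274, 19)  from 2·(101,7) + (72,5)
step 5: (649, 45)  from 2·(274,19) + (101,7)
→ (649, 45).  Check: 649²=421201, 208·45²=421200, difference 1.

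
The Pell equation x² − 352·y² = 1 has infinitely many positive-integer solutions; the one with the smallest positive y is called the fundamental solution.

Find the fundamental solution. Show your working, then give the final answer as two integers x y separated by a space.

√352 → a₀=18, period (1,3,5,9,5,3,1,36); ℓ=8 even so k=7
i=0: a=18 ⇒ p=18, q=1
…
i=4: a=9 ⇒ p=3621, q=193
i=5: a=5 ⇒ p=18499, q=986
i=6: a=3 ⇒ p=59118, q=3151
i=7: a=1 ⇒ p=77617, q=4137
→ (77617, 4137).  Check: 77617²=6024398689, 352·4137²=6024398688, difference 1.

77617 4137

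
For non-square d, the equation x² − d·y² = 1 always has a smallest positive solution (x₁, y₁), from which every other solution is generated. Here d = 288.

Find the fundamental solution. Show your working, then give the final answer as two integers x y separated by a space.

[16; 1,32] for √288; ℓ=2 ⇒ convergent index 1
a_0=16:  p_0=16·1+0=16,  q_0=16·0+1=1
a_1=1:  p_1=1·16+1=17,  q_1=1·1+0=1
(x₁, y₁) = (17, 1);  17² − 288·1² = 1 ✓

17 1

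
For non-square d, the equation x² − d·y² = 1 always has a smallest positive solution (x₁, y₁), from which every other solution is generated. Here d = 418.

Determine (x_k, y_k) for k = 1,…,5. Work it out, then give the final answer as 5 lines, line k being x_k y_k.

√418 = [20; 2,4,20,4,2,40, …], period ℓ=6 (even) → k=5
i=0: a=20 ⇒ p=20, q=1
i=1: a=2 ⇒ p=41, q=2
…
i=3: a=20 ⇒ p=3721, q=182
i=4: a=4 ⇒ p=15068, q=737
i=5: a=2 ⇒ p=33857, q=1656
(x₁, y₁) = (33857, 1656);  33857² − 418·1656² = 1 ✓
(x_2, y_2) = (33857·33857 + 418·1656·1656, 33857·1656 + 1656·33857) = (2292592897, 112134384)
(x_3, y_3) = (33857·2292592897 + 418·1656·112134384, 33857·112134384 + 1656·2292592897) = (155240635393601, 7593067676520)
(x_4, y_4) = (33857·155240635393601 + 418·1656·7593067676520, 33857·7593067676520 + 1656·155240635393601) = (10511964382749705217, 514156984535740896)
(x_5, y_5) = (33857·10511964382749705217 + 418·1656·514156984535740896, 33857·514156984535740896 + 1656·10511964382749705217) = (711807156058272903670337, 34815626043260091355224)

33857 1656
2292592897 112134384
155240635393601 7593067676520
10511964382749705217 514156984535740896
711807156058272903670337 34815626043260091355224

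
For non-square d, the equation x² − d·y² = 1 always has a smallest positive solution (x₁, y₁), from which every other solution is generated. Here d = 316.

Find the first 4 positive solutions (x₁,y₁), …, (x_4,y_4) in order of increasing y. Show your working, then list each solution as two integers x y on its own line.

d=316: √d = [17; 1,3,2,8,2,3,1,34] (ℓ=8, even), read p_7/q_7
k=0  a_k=17  p_k/q_k = 17/1
k=1  a_k=1  p_k/q_k = 18/1
k=2  a_k=3  p_k/q_k = 71/4
k=3  a_k=2  p_k/q_k = 160/9
k=4  a_k=8  p_k/q_k = 1351/76
k=5  a_k=2  p_k/q_k = 2862/161
k=6  a_k=3  p_k/q_k = 9937/559
k=7  a_k=1  p_k/q_k = 12799/720
fundamental: x₁=12799, y₁=720  (since 163814401 − 316·518400 = 1)
(x_2, y_2) = (12799·12799 + 316·720·720, 12799·720 + 720·12799) = (327628801, 18430560)
(x_3, y_3) = (12799·327628801 + 316·720·18430560, 12799·18430560 + 720·327628801) = (8386642035199, 471785474160)
(x_4, y_4) = (12799·8386642035199 + 316·720·471785474160, 12799·471785474160 + 720·8386642035199) = (214681262489395201, 12076764549117120)

12799 720
327628801 18430560
8386642035199 471785474160
214681262489395201 12076764549117120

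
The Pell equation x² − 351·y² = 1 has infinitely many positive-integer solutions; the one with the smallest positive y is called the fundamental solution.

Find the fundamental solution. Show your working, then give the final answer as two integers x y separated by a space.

√351 = [18; 1,2,1,3,2,2,2,3,1,2,1,36, …], period ℓ=12 (even) → k=11
i=0: a=18 ⇒ p=18, q=1
i=1: a=1 ⇒ p=19, q=1
i=2: a=2 ⇒ p=56, q=3
i=3: a=1 ⇒ p=75, q=4
i=4: a=3 ⇒ p=281, q=15
…
i=6: a=2 ⇒ p=1555, q=83
i=7: a=2 ⇒ p=3747, q=200
i=8: a=3 ⇒ p=12796, q=683
…
i=10: a=2 ⇒ p=45882, q=2449
i=11: a=1 ⇒ p=62425, q=3332
(x₁, y₁) = (62425, 3332);  62425² − 351·3332² = 1 ✓

62425 3332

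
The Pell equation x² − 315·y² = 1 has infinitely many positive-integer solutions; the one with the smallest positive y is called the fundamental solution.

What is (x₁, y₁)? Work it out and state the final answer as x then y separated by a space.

√315 = [17; 1,2,1,34, …], period ℓ=4 (even) → k=3
step 0: (17, 1)  from 17·(1,0) + (0,1)
…
step 2: (53, 3)  from 2·(18,1) + (17,1)
step 3: (71, 4)  from 1·(53,3) + (18,1)
→ (71, 4).  Check: 71²=5041, 315·4²=5040, difference 1.

71 4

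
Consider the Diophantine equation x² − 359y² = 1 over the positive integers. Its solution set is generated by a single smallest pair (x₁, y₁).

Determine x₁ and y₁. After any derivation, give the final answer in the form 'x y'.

360 19

d=359: √d = [18; 1,17,1,36] (ℓ=4, even), read p_3/q_3
k=0  a_k=18  p_k/q_k = 18/1
k=1  a_k=1  p_k/q_k = 19/1
k=2  a_k=17  p_k/q_k = 341/18
k=3  a_k=1  p_k/q_k = 360/19
(x₁, y₁) = (360, 19);  360² − 359·19² = 1 ✓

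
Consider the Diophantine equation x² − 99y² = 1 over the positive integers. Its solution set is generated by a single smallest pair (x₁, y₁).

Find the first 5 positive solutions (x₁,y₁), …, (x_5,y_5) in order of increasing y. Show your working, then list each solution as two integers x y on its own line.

√99 = [9; 1,18, …], period ℓ=2 (even) → k=1
a_0=9:  p_0=9·1+0=9,  q_0=9·0+1=1
a_1=1:  p_1=1·9+1=10,  q_1=1·1+0=1
(x₁, y₁) = (10, 1);  10² − 99·1² = 1 ✓
k=2:  x_2 = 10·10+99·1·1 = 199,  y_2 = 10·1+1·10 = 20
k=3:  x_3 = 10·199+99·1·20 = 3970,  y_3 = 10·20+1·199 = 399
k=4:  x_4 = 10·3970+99·1·399 = 79201,  y_4 = 10·399+1·3970 = 7960
k=5:  x_5 = 10·79201+99·1·7960 = 1580050,  y_5 = 10·7960+1·79201 = 158801

10 1
199 20
3970 399
79201 7960
1580050 158801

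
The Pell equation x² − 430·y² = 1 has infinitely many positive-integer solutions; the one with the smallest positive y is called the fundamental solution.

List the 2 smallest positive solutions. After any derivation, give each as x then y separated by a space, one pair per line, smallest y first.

[20; 1,2,1,3,1,…,2,1,40] for √430; ℓ=14 ⇒ convergent index 13
a_0=20:  p_0=20·1+0=20,  q_0=20·0+1=1
a_1=1:  p_1=1·20+1=21,  q_1=1·1+0=1
…
a_3=1:  p_3=1·62+21=83,  q_3=1·3+1=4
a_4=3:  p_4=3·83+62=311,  q_4=3·4+3=15
…
a_6=6:  p_6=6·394+311=2675,  q_6=6·19+15=129
…
a_8=6:  p_8=6·21794+2675=133439,  q_8=6·1051+129=6435
a_9=1:  p_9=1·133439+21794=155233,  q_9=1·6435+1051=7486
a_10=3:  p_10=3·155233+133439=599138,  q_10=3·7486+6435=28893
a_11=1:  p_11=1·599138+155233=754371,  q_11=1·28893+7486=36379
a_12=2:  p_12=2·754371+599138=2107880,  q_12=2·36379+28893=101651
a_13=1:  p_13=1·2107880+754371=2862251,  q_13=1·101651+36379=138030
→ (2862251, 138030).  Check: 2862251²=8192480787001, 430·138030²=8192480787000, difference 1.
k=2:  x_2 = 2862251·2862251+430·138030·138030 = 16384961574001,  y_2 = 2862251·138030+138030·2862251 = 790153011060

2862251 138030
16384961574001 790153011060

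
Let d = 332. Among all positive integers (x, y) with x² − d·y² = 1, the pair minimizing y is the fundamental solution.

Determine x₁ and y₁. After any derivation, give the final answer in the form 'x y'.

[18; 4,1,1,8,1,1,4,36] for √332; ℓ=8 ⇒ convergent index 7
i=0: a=18 ⇒ p=18, q=1
i=1: a=4 ⇒ p=73, q=4
i=2: a=1 ⇒ p=91, q=5
…
i=5: a=1 ⇒ p=1567, q=86
i=6: a=1 ⇒ p=2970, q=163
i=7: a=4 ⇒ p=13447, q=738
fundamental: x₁=13447, y₁=738  (since 180821809 − 332·544644 = 1)

13447 738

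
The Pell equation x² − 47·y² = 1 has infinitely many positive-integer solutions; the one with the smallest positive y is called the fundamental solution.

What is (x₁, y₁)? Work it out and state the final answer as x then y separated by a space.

[6; 1,5,1,12] for √47; ℓ=4 ⇒ convergent index 3
i=0: a=6 ⇒ p=6, q=1
…
i=2: a=5 ⇒ p=41, q=6
i=3: a=1 ⇒ p=48, q=7
fundamental: x₁=48, y₁=7  (since 2304 − 47·49 = 1)

48 7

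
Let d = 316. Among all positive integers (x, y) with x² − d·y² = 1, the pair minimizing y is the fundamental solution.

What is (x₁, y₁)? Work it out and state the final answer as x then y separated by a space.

√316 → a₀=17, period (1,3,2,8,2,3,1,34); ℓ=8 even so k=7
k=0  a_k=17  p_k/q_k = 17/1
k=1  a_k=1  p_k/q_k = 18/1
…
k=6  a_k=3  p_k/q_k = 9937/559
k=7  a_k=1  p_k/q_k = 12799/720
fundamental: x₁=12799, y₁=720  (since 163814401 − 316·518400 = 1)

12799 720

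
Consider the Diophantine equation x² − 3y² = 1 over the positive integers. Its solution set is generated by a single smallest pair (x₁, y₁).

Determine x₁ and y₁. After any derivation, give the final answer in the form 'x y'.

√3 → a₀=1, period (1,2); ℓ=2 even so k=1
step 0: (1, 1)  from 1·(1,0) + (0,1)
step 1: (2, 1)  from 1·(1,1) + (1,0)
(x₁, y₁) = (2, 1);  2² − 3·1² = 1 ✓

2 1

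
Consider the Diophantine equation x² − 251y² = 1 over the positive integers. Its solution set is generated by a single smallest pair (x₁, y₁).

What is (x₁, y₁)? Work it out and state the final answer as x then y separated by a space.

[15; 1,5,2,1,2,…,5,1,30] for √251; ℓ=14 ⇒ convergent index 13
step 0: (15, 1)  from 15·(1,0) + (0,1)
step 1: (16, 1)  from 1·(15,1) + (1,0)
…
step 4: (301, 19)  from 1·(206,13) + (95,6)
…
step 6: (1917, 121)  from 2·(808,51) + (301,19)
…
step 8: (61043, 3853)  from 2·(29563,1866) + (1917,121)
step 9: (151649, 9572)  from 2·(61043,3853) + (29563,1866)
step 10: (212692, 13425)  from 1·(151649,9572) + (61043,3853)
…
step 12: (3097857, 195535)  from 5·(577033,36422) + (212692,13425)
step 13: (3674890, 231957)  from 1·(3097857,195535) + (577033,36422)
(x₁, y₁) = (3674890, 231957);  3674890² − 251·231957² = 1 ✓

3674890 231957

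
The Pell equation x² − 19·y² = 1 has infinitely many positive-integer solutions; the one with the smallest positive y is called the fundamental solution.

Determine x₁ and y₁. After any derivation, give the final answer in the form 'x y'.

170 39

d=19: √d = [4; 2,1,3,1,2,8] (ℓ=6, even), read p_5/q_5
k=0  a_k=4  p_k/q_k = 4/1
…
k=2  a_k=1  p_k/q_k = 13/3
k=3  a_k=3  p_k/q_k = 48/11
k=4  a_k=1  p_k/q_k = 61/14
k=5  a_k=2  p_k/q_k = 170/39
fundamental: x₁=170, y₁=39  (since 28900 − 19·1521 = 1)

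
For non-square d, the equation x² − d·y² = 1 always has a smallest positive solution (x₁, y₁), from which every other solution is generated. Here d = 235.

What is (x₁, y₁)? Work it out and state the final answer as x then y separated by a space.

[15; 3,30] for √235; ℓ=2 ⇒ convergent index 1
k=0  a_k=15  p_k/q_k = 15/1
k=1  a_k=3  p_k/q_k = 46/3
(x₁, y₁) = (46, 3);  46² − 235·3² = 1 ✓

46 3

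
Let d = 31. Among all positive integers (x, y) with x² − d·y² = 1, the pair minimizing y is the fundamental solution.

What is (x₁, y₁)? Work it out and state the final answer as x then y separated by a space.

√31 = [5; 1,1,3,5,3,1,1,10, …], period ℓ=8 (even) → k=7
i=0: a=5 ⇒ p=5, q=1
i=1: a=1 ⇒ p=6, q=1
…
i=3: a=3 ⇒ p=39, q=7
i=4: a=5 ⇒ p=206, q=37
i=5: a=3 ⇒ p=657, q=118
i=6: a=1 ⇒ p=863, q=155
i=7: a=1 ⇒ p=1520, q=273
(x₁, y₁) = (1520, 273);  1520² − 31·273² = 1 ✓

1520 273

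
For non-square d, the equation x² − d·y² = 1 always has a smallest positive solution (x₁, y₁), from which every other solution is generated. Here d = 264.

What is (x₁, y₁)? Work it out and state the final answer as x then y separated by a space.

[16; 4,32] for √264; ℓ=2 ⇒ convergent index 1
step 0: (16, 1)  from 16·(1,0) + (0,1)
step 1: (65, 4)  from 4·(16,1) + (1,0)
fundamental: x₁=65, y₁=4  (since 4225 − 264·16 = 1)

65 4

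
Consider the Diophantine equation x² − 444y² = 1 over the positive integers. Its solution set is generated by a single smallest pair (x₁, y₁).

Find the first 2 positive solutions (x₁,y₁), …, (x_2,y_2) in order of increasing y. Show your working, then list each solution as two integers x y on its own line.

√444 → a₀=21, period (14,42); ℓ=2 even so k=1
step 0: (21, 1)  from 21·(1,0) + (0,1)
step 1: (295, 14)  from 14·(21,1) + (1,0)
→ (295, 14).  Check: 295²=87025, 444·14²=87024, difference 1.
(295+14√444)^2 = 174049 + 8260√444

295 14
174049 8260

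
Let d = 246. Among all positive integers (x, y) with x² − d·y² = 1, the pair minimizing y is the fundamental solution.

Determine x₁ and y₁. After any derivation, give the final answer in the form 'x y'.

d=246: √d = [15; 1,2,5,1,14,1,5,2,1,30] (ℓ=10, even), read p_9/q_9
k=0  a_k=15  p_k/q_k = 15/1
k=1  a_k=1  p_k/q_k = 16/1
…
k=3  a_k=5  p_k/q_k = 251/16
k=4  a_k=1  p_k/q_k = 298/19
k=5  a_k=14  p_k/q_k = 4423/282
k=6  a_k=1  p_k/q_k = 4721/301
…
k=8  a_k=2  p_k/q_k = 60777/3875
k=9  a_k=1  p_k/q_k = 88805/5662
fundamental: x₁=88805, y₁=5662  (since 7886328025 − 246·32058244 = 1)

88805 5662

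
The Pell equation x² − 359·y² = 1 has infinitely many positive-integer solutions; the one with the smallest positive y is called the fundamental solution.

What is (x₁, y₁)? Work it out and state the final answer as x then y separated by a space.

√359 → a₀=18, period (1,17,1,36); ℓ=4 even so k=3
i=0: a=18 ⇒ p=18, q=1
i=1: a=1 ⇒ p=19, q=1
i=2: a=17 ⇒ p=341, q=18
i=3: a=1 ⇒ p=360, q=19
fundamental: x₁=360, y₁=19  (since 129600 − 359·361 = 1)

360 19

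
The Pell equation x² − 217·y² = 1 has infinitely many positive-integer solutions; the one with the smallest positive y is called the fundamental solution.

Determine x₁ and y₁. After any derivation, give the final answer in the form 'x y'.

d=217: √d = [14; 1,2,1,2,1,…,2,1,28] (ℓ=16, even), read p_15/q_15
step 0: (14, 1)  from 14·(1,0) + (0,1)
step 1: (15, 1)  from 1·(14,1) + (1,0)
step 2: (44, 3)  from 2·(15,1) + (14,1)
…
step 4: (162, 11)  from 2·(59,4) + (44,3)
step 5: (221, 15)  from 1·(162,11) + (59,4)
step 6: (383, 26)  from 1·(221,15) + (162,11)
step 7: (3668, 249)  from 9·(383,26) + (221,15)
…
step 9: (139163, 9447)  from 9·(15055,1022) + (3668,249)
step 10: (154218, 10469)  from 1·(139163,9447) + (15055,1022)
step 11: (293381, 19916)  from 1·(154218,10469) + (139163,9447)
step 12: (740980, 50301)  from 2·(293381,19916) + (154218,10469)
…
step 14: (2809702, 190735)  from 2·(1034361,70217) + (740980,50301)
step 15: (3844063, 260952)  from 1·(2809702,190735) + (1034361,70217)
→ (3844063, 260952).  Check: 3844063²=14776820347969, 217·260952²=14776820347968, difference 1.

3844063 260952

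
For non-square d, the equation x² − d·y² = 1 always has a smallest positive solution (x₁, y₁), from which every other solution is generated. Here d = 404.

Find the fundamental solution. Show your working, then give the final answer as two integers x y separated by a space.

[20; 10,40] for √404; ℓ=2 ⇒ convergent index 1
i=0: a=20 ⇒ p=20, q=1
i=1: a=10 ⇒ p=201, q=10
(x₁, y₁) = (201, 10);  201² − 404·10² = 1 ✓

201 10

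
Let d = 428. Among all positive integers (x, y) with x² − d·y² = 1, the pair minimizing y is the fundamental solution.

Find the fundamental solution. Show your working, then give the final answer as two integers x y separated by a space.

√428 = [20; 1,2,4,1,5,10,5,1,4,2,1,40, …], period ℓ=12 (even) → k=11
step 0: (20, 1)  from 20·(1,0) + (0,1)
step 1: (21, 1)  from 1·(20,1) + (1,0)
step 2: (62, 3)  from 2·(21,1) + (20,1)
step 3: (269, 13)  from 4·(62,3) + (21,1)
step 4: (331, 16)  from 1·(269,13) + (62,3)
step 5: (1924, 93)  from 5·(331,16) + (269,13)
step 6: (19571, 946)  from 10·(1924,93) + (331,16)
step 7: (99779, 4823)  from 5·(19571,946) + (1924,93)
step 8: (119350, 5769)  from 1·(99779,4823) + (19571,946)
step 9: (577179, 27899)  from 4·(119350,5769) + (99779,4823)
step 10: (1273708, 61567)  from 2·(577179,27899) + (119350,5769)
step 11: (1850887, 89466)  from 1·(1273708,61567) + (577179,27899)
(x₁, y₁) = (1850887, 89466);  1850887² − 428·89466² = 1 ✓

1850887 89466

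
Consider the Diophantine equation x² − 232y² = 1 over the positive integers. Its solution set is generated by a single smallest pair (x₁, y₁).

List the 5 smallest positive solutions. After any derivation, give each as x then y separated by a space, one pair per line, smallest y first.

19603 1287
768555217 50458122
30131975818099 1978261129845
1181354243155834177 77559705806244948
46316174427035658925363 3040805823861378301443

d=232: √d = [15; 4,3,7,3,4,30] (ℓ=6, even), read p_5/q_5
k=0  a_k=15  p_k/q_k = 15/1
…
k=2  a_k=3  p_k/q_k = 198/13
k=3  a_k=7  p_k/q_k = 1447/95
k=4  a_k=3  p_k/q_k = 4539/298
k=5  a_k=4  p_k/q_k = 19603/1287
fundamental: x₁=19603, y₁=1287  (since 384277609 − 232·1656369 = 1)
(x_2, y_2) = (19603·19603 + 232·1287·1287, 19603·1287 + 1287·19603) = (768555217, 50458122)
(x_3, y_3) = (19603·768555217 + 232·1287·50458122, 19603·50458122 + 1287·768555217) = (30131975818099, 1978261129845)
(x_4, y_4) = (19603·30131975818099 + 232·1287·1978261129845, 19603·1978261129845 + 1287·30131975818099) = (1181354243155834177, 77559705806244948)
(x_5, y_5) = (19603·1181354243155834177 + 232·1287·77559705806244948, 19603·77559705806244948 + 1287·1181354243155834177) = (46316174427035658925363, 3040805823861378301443)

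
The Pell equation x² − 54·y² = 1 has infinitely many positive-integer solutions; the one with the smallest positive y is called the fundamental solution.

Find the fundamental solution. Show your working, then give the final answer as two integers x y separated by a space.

√54 → a₀=7, period (2,1,6,1,2,14); ℓ=6 even so k=5
i=0: a=7 ⇒ p=7, q=1
i=1: a=2 ⇒ p=15, q=2
i=2: a=1 ⇒ p=22, q=3
i=3: a=6 ⇒ p=147, q=20
i=4: a=1 ⇒ p=169, q=23
i=5: a=2 ⇒ p=485, q=66
(x₁, y₁) = (485, 66);  485² − 54·66² = 1 ✓

485 66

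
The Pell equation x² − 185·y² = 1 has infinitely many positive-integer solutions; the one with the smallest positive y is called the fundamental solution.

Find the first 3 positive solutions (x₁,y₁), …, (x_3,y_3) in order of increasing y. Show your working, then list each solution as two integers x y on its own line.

√185 = [13; 1,1,1,1,26, …], period ℓ=5 (odd) → k=9
step 0: (13, 1)  from 13·(1,0) + (0,1)
…
step 2: (27, 2)  from 1·(14,1) + (13,1)
…
step 6: (1877, 138)  from 1·(1809,133) + (68,5)
…
step 8: (5563, 409)  from 1·(3686,271) + (1877,138)
step 9: (9249, 680)  from 1·(5563,409) + (3686,271)
(x₁, y₁) = (9249, 680);  9249² − 185·680² = 1 ✓
(9249+680√185)^2 = 171088001 + 12578640√185
(9249+680√185)^3 = 3164785833249 + 232679682040√185

9249 680
171088001 12578640
3164785833249 232679682040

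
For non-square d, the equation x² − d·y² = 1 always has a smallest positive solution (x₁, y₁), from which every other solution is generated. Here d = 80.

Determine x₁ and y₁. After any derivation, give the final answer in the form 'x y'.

[8; 1,16] for √80; ℓ=2 ⇒ convergent index 1
a_0=8:  p_0=8·1+0=8,  q_0=8·0+1=1
a_1=1:  p_1=1·8+1=9,  q_1=1·1+0=1
fundamental: x₁=9, y₁=1  (since 81 − 80·1 = 1)

9 1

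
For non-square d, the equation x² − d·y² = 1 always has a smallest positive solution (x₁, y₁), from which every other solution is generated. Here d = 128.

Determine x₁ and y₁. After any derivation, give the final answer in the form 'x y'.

577 51

d=128: √d = [11; 3,5,3,22] (ℓ=4, even), read p_3/q_3
a_0=11:  p_0=11·1+0=11,  q_0=11·0+1=1
…
a_2=5:  p_2=5·34+11=181,  q_2=5·3+1=16
a_3=3:  p_3=3·181+34=577,  q_3=3·16+3=51
(x₁, y₁) = (577, 51);  577² − 128·51² = 1 ✓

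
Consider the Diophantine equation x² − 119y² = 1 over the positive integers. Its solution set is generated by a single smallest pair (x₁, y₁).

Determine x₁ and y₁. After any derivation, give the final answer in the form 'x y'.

[10; 1,9,1,20] for √119; ℓ=4 ⇒ convergent index 3
k=0  a_k=10  p_k/q_k = 10/1
k=1  a_k=1  p_k/q_k = 11/1
k=2  a_k=9  p_k/q_k = 109/10
k=3  a_k=1  p_k/q_k = 120/11
→ (120, 11).  Check: 120²=14400, 119·11²=14399, difference 1.

120 11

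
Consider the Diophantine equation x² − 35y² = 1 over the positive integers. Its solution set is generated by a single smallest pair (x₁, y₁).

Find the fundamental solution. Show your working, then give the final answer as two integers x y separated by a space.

√35 = [5; 1,10, …], period ℓ=2 (even) → k=1
step 0: (5, 1)  from 5·(1,0) + (0,1)
step 1: (6, 1)  from 1·(5,1) + (1,0)
(x₁, y₁) = (6, 1);  6² − 35·1² = 1 ✓

6 1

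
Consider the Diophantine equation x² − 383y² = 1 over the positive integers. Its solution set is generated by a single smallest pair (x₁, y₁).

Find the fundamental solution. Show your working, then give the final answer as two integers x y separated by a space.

18768 959

d=383: √d = [19; 1,1,3,19,3,1,1,38] (ℓ=8, even), read p_7/q_7
k=0  a_k=19  p_k/q_k = 19/1
…
k=2  a_k=1  p_k/q_k = 39/2
…
k=6  a_k=1  p_k/q_k = 10705/547
k=7  a_k=1  p_k/q_k = 18768/959
fundamental: x₁=18768, y₁=959  (since 352237824 − 383·919681 = 1)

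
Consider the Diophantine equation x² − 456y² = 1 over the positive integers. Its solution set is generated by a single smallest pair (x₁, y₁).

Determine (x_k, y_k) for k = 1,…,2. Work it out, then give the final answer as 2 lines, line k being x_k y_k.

√456 → a₀=21, period (2,1,4,1,2,42); ℓ=6 even so k=5
step 0: (21, 1)  from 21·(1,0) + (0,1)
step 1: (43, 2)  from 2·(21,1) + (1,0)
step 2: (64, 3)  from 1·(43,2) + (21,1)
step 3: (299, 14)  from 4·(64,3) + (43,2)
step 4: (363, 17)  from 1·(299,14) + (64,3)
step 5: (1025, 48)  from 2·(363,17) + (299,14)
→ (1025, 48).  Check: 1025²=1050625, 456·48²=1050624, difference 1.
k=2:  x_2 = 1025·1025+456·48·48 = 2101249,  y_2 = 1025·48+48·1025 = 98400

1025 48
2101249 98400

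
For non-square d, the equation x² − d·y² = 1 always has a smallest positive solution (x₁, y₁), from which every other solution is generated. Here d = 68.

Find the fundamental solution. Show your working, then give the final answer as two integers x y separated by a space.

33 4

[8; 4,16] for √68; ℓ=2 ⇒ convergent index 1
step 0: (8, 1)  from 8·(1,0) + (0,1)
step 1: (33, 4)  from 4·(8,1) + (1,0)
→ (33, 4).  Check: 33²=1089, 68·4²=1088, difference 1.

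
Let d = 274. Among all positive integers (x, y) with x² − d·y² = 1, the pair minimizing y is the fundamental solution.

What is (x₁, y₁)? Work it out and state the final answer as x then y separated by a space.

√274 → a₀=16, period (1,1,4,4,1,1,32); ℓ=7 odd so k=13
k=0  a_k=16  p_k/q_k = 16/1
k=1  a_k=1  p_k/q_k = 17/1
…
k=3  a_k=4  p_k/q_k = 149/9
k=4  a_k=4  p_k/q_k = 629/38
k=5  a_k=1  p_k/q_k = 778/47
k=6  a_k=1  p_k/q_k = 1407/85
k=7  a_k=32  p_k/q_k = 45802/2767
…
k=11  a_k=4  p_k/q_k = 1770023/106931
k=12  a_k=1  p_k/q_k = 2189276/132259
k=13  a_k=1  p_k/q_k = 3959299/239190
→ (3959299, 239190).  Check: 3959299²=15676048571401, 274·239190²=15676048571400, difference 1.

3959299 239190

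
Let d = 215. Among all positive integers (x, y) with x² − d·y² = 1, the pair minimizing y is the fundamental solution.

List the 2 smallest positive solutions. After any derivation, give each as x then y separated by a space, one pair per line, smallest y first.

44 3
3871 264

√215 → a₀=14, period (1,1,1,28); ℓ=4 even so k=3
a_0=14:  p_0=14·1+0=14,  q_0=14·0+1=1
a_1=1:  p_1=1·14+1=15,  q_1=1·1+0=1
a_2=1:  p_2=1·15+14=29,  q_2=1·1+1=2
a_3=1:  p_3=1·29+15=44,  q_3=1·2+1=3
fundamental: x₁=44, y₁=3  (since 1936 − 215·9 = 1)
k=2:  x_2 = 44·44+215·3·3 = 3871,  y_2 = 44·3+3·44 = 264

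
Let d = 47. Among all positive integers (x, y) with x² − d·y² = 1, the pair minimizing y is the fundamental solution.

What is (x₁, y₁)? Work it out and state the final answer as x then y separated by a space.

[6; 1,5,1,12] for √47; ℓ=4 ⇒ convergent index 3
k=0  a_k=6  p_k/q_k = 6/1
k=1  a_k=1  p_k/q_k = 7/1
k=2  a_k=5  p_k/q_k = 41/6
k=3  a_k=1  p_k/q_k = 48/7
fundamental: x₁=48, y₁=7  (since 2304 − 47·49 = 1)

48 7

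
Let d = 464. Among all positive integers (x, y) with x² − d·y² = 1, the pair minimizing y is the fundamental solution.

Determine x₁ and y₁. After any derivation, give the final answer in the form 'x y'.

9801 455

√464 → a₀=21, period (1,1,5,1,1,1,5,1,1,42); ℓ=10 even so k=9
step 0: (21, 1)  from 21·(1,0) + (0,1)
step 1: (22, 1)  from 1·(21,1) + (1,0)
…
step 6: (797, 37)  from 1·(517,24) + (280,13)
step 7: (4502, 209)  from 5·(797,37) + (517,24)
step 8: (5299, 246)  from 1·(4502,209) + (797,37)
step 9: (9801, 455)  from 1·(5299,246) + (4502,209)
fundamental: x₁=9801, y₁=455  (since 96059601 − 464·207025 = 1)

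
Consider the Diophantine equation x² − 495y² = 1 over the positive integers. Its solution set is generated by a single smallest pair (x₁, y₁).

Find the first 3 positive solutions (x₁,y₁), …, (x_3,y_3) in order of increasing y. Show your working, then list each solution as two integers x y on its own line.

d=495: √d = [22; 4,44] (ℓ=2, even), read p_1/q_1
a_0=22:  p_0=22·1+0=22,  q_0=22·0+1=1
a_1=4:  p_1=4·22+1=89,  q_1=4·1+0=4
→ (89, 4).  Check: 89²=7921, 495·4²=7920, difference 1.
n=2: (89,4)∘(89,4) = (89·89+495·4·4, 89·4+4·89) = (15841,712)
n=3: (15841,712)∘(89,4) = (89·15841+495·4·712, 89·712+4·15841) = (2819609,126732)

89 4
15841 712
2819609 126732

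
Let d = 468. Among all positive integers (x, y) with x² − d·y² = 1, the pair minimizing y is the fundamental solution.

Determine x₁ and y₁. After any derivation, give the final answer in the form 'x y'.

d=468: √d = [21; 1,1,1,2,1,1,1,42] (ℓ=8, even), read p_7/q_7
k=0  a_k=21  p_k/q_k = 21/1
…
k=2  a_k=1  p_k/q_k = 43/2
k=3  a_k=1  p_k/q_k = 65/3
k=4  a_k=2  p_k/q_k = 173/8
k=5  a_k=1  p_k/q_k = 238/11
k=6  a_k=1  p_k/q_k = 411/19
k=7  a_k=1  p_k/q_k = 649/30
(x₁, y₁) = (649, 30);  649² − 468·30² = 1 ✓

649 30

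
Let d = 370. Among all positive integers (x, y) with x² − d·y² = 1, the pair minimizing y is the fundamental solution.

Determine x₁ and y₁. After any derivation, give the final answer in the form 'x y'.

213859 11118

d=370: √d = [19; 4,4,38] (ℓ=3, odd), read p_5/q_5
i=0: a=19 ⇒ p=19, q=1
i=1: a=4 ⇒ p=77, q=4
i=2: a=4 ⇒ p=327, q=17
i=3: a=38 ⇒ p=12503, q=650
i=4: a=4 ⇒ p=50339, q=2617
i=5: a=4 ⇒ p=213859, q=11118
(x₁, y₁) = (213859, 11118);  213859² − 370·11118² = 1 ✓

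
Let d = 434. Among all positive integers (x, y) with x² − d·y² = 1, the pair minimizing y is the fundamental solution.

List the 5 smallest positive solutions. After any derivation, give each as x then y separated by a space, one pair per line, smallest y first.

[20; 1,4,1,40] for √434; ℓ=4 ⇒ convergent index 3
a_0=20:  p_0=20·1+0=20,  q_0=20·0+1=1
…
a_2=4:  p_2=4·21+20=104,  q_2=4·1+1=5
a_3=1:  p_3=1·104+21=125,  q_3=1·5+1=6
→ (125, 6).  Check: 125²=15625, 434·6²=15624, difference 1.
n=2: (125,6)∘(125,6) = (125·125+434·6·6, 125·6+6·125) = (31249,1500)
n=3: (31249,1500)∘(125,6) = (125·31249+434·6·1500, 125·1500+6·31249) = (7812125,374994)
n=4: (7812125,374994)∘(125,6) = (125·7812125+434·6·374994, 125·374994+6·7812125) = (1953000001,93747000)
n=5: (1953000001,93747000)∘(125,6) = (125·1953000001+434·6·93747000, 125·93747000+6·1953000001) = (488242188125,23436375006)

125 6
31249 1500
7812125 374994
1953000001 93747000
488242188125 23436375006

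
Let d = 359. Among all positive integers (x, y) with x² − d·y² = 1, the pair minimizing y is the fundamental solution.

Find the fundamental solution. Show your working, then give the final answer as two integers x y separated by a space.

360 19

√359 = [18; 1,17,1,36, …], period ℓ=4 (even) → k=3
step 0: (18, 1)  from 18·(1,0) + (0,1)
…
step 2: (341, 18)  from 17·(19,1) + (18,1)
step 3: (360, 19)  from 1·(341,18) + (19,1)
→ (360, 19).  Check: 360²=129600, 359·19²=129599, difference 1.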